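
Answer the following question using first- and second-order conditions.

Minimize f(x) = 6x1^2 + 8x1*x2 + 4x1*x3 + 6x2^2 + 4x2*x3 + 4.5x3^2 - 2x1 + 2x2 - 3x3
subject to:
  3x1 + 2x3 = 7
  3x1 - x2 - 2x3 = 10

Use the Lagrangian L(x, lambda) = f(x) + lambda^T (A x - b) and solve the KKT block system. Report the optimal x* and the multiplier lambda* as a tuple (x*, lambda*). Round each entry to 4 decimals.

Form the Lagrangian:
  L(x, lambda) = (1/2) x^T Q x + c^T x + lambda^T (A x - b)
Stationarity (grad_x L = 0): Q x + c + A^T lambda = 0.
Primal feasibility: A x = b.

This gives the KKT block system:
  [ Q   A^T ] [ x     ]   [-c ]
  [ A    0  ] [ lambda ] = [ b ]

Solving the linear system:
  x*      = (2.5045, -1.9732, -0.2567)
  lambda* = (-1.0772, -2.6698)
  f(x*)   = 13.0265

x* = (2.5045, -1.9732, -0.2567), lambda* = (-1.0772, -2.6698)


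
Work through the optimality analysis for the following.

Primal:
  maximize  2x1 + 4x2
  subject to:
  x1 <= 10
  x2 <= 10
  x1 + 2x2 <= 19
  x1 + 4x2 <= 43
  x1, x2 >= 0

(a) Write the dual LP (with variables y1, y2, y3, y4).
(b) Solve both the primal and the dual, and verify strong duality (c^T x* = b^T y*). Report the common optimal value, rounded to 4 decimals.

The standard primal-dual pair for 'max c^T x s.t. A x <= b, x >= 0' is:
  Dual:  min b^T y  s.t.  A^T y >= c,  y >= 0.

So the dual LP is:
  minimize  10y1 + 10y2 + 19y3 + 43y4
  subject to:
    y1 + y3 + y4 >= 2
    y2 + 2y3 + 4y4 >= 4
    y1, y2, y3, y4 >= 0

Solving the primal: x* = (10, 4.5).
  primal value c^T x* = 38.
Solving the dual: y* = (0, 0, 2, 0).
  dual value b^T y* = 38.
Strong duality: c^T x* = b^T y*. Confirmed.

38


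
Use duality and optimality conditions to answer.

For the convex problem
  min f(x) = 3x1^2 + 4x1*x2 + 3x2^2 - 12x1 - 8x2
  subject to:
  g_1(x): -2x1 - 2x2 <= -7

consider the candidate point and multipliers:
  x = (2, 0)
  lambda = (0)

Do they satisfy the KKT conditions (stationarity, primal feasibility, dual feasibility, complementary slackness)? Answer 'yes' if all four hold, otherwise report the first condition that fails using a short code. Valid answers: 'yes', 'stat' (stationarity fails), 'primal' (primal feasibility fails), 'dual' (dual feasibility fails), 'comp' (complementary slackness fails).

Gradient of f: grad f(x) = Q x + c = (0, 0)
Constraint values g_i(x) = a_i^T x - b_i:
  g_1((2, 0)) = 3
Stationarity residual: grad f(x) + sum_i lambda_i a_i = (0, 0)
  -> stationarity OK
Primal feasibility (all g_i <= 0): FAILS
Dual feasibility (all lambda_i >= 0): OK
Complementary slackness (lambda_i * g_i(x) = 0 for all i): OK

Verdict: the first failing condition is primal_feasibility -> primal.

primal


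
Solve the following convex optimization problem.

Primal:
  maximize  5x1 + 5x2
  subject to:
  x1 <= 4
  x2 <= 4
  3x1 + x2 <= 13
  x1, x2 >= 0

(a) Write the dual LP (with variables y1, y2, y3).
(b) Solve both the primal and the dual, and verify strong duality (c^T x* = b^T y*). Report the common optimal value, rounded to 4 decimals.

The standard primal-dual pair for 'max c^T x s.t. A x <= b, x >= 0' is:
  Dual:  min b^T y  s.t.  A^T y >= c,  y >= 0.

So the dual LP is:
  minimize  4y1 + 4y2 + 13y3
  subject to:
    y1 + 3y3 >= 5
    y2 + y3 >= 5
    y1, y2, y3 >= 0

Solving the primal: x* = (3, 4).
  primal value c^T x* = 35.
Solving the dual: y* = (0, 3.3333, 1.6667).
  dual value b^T y* = 35.
Strong duality: c^T x* = b^T y*. Confirmed.

35


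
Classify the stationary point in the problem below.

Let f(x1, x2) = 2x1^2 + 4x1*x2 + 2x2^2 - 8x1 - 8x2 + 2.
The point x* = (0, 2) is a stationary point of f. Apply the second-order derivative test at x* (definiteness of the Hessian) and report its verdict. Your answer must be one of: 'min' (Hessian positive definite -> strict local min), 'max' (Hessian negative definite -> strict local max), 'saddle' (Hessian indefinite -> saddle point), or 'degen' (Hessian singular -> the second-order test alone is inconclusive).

Compute the Hessian H = grad^2 f:
  H = [[4, 4], [4, 4]]
Verify stationarity: grad f(x*) = H x* + g = (0, 0).
Eigenvalues of H: 0, 8.
H has a zero eigenvalue (singular; positive semidefinite but not definite), so H is neither positive definite, negative definite, nor indefinite. The second-order test alone is inconclusive -> degen.
(Indeed, f is constant along the null direction of H through x*, so x* is not a strict local extremum.)

degen


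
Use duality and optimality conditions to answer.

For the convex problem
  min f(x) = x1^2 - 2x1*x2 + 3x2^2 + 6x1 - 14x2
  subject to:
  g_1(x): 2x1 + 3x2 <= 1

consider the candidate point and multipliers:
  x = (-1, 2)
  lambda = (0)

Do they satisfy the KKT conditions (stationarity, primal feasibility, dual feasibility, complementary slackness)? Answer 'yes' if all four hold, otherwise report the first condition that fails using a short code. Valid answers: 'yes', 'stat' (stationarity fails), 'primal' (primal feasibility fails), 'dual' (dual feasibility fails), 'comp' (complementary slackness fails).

Gradient of f: grad f(x) = Q x + c = (0, 0)
Constraint values g_i(x) = a_i^T x - b_i:
  g_1((-1, 2)) = 3
Stationarity residual: grad f(x) + sum_i lambda_i a_i = (0, 0)
  -> stationarity OK
Primal feasibility (all g_i <= 0): FAILS
Dual feasibility (all lambda_i >= 0): OK
Complementary slackness (lambda_i * g_i(x) = 0 for all i): OK

Verdict: the first failing condition is primal_feasibility -> primal.

primal


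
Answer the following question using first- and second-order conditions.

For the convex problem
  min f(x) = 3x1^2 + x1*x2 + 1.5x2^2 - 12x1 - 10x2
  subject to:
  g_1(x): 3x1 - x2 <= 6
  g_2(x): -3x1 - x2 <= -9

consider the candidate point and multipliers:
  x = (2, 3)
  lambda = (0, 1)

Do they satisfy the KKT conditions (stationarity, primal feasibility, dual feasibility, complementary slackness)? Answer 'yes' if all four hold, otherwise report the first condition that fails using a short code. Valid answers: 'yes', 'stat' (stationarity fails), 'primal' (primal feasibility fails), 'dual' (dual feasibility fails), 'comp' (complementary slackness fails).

Gradient of f: grad f(x) = Q x + c = (3, 1)
Constraint values g_i(x) = a_i^T x - b_i:
  g_1((2, 3)) = -3
  g_2((2, 3)) = 0
Stationarity residual: grad f(x) + sum_i lambda_i a_i = (0, 0)
  -> stationarity OK
Primal feasibility (all g_i <= 0): OK
Dual feasibility (all lambda_i >= 0): OK
Complementary slackness (lambda_i * g_i(x) = 0 for all i): OK

Verdict: yes, KKT holds.

yes


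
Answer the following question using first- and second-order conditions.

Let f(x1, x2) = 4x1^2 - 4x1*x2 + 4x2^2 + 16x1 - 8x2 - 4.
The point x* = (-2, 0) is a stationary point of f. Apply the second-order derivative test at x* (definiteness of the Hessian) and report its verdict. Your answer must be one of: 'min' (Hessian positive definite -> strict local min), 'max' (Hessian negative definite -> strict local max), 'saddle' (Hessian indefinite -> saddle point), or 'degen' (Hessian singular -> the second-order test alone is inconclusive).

Compute the Hessian H = grad^2 f:
  H = [[8, -4], [-4, 8]]
Verify stationarity: grad f(x*) = H x* + g = (0, 0).
Eigenvalues of H: 4, 12.
Both eigenvalues > 0, so H is positive definite -> x* is a strict local min.

min


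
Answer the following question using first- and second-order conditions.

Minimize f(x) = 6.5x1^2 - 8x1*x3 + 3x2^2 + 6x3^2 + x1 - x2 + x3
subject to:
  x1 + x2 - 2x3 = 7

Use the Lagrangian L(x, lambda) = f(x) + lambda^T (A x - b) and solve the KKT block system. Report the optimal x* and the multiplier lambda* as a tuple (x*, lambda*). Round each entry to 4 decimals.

Form the Lagrangian:
  L(x, lambda) = (1/2) x^T Q x + c^T x + lambda^T (A x - b)
Stationarity (grad_x L = 0): Q x + c + A^T lambda = 0.
Primal feasibility: A x = b.

This gives the KKT block system:
  [ Q   A^T ] [ x     ]   [-c ]
  [ A    0  ] [ lambda ] = [ b ]

Solving the linear system:
  x*      = (-0.7746, 2.3028, -2.7359)
  lambda* = (-12.8169)
  f(x*)   = 41.9525

x* = (-0.7746, 2.3028, -2.7359), lambda* = (-12.8169)


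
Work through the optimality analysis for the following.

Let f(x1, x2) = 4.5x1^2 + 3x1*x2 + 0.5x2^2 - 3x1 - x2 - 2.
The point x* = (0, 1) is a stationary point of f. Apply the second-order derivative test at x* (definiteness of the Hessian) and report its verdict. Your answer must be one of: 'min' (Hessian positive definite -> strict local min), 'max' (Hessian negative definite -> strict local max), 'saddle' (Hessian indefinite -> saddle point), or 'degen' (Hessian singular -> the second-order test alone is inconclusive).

Compute the Hessian H = grad^2 f:
  H = [[9, 3], [3, 1]]
Verify stationarity: grad f(x*) = H x* + g = (0, 0).
Eigenvalues of H: 0, 10.
H has a zero eigenvalue (singular; positive semidefinite but not definite), so H is neither positive definite, negative definite, nor indefinite. The second-order test alone is inconclusive -> degen.
(Indeed, f is constant along the null direction of H through x*, so x* is not a strict local extremum.)

degen


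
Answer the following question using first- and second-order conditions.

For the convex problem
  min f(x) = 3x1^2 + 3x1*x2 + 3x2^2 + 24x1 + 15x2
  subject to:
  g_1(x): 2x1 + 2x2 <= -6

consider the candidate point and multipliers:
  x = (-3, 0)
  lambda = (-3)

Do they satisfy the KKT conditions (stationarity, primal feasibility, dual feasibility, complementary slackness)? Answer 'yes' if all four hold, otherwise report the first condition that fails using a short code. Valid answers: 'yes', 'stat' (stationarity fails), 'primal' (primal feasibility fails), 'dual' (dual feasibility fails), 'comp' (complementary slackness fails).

Gradient of f: grad f(x) = Q x + c = (6, 6)
Constraint values g_i(x) = a_i^T x - b_i:
  g_1((-3, 0)) = 0
Stationarity residual: grad f(x) + sum_i lambda_i a_i = (0, 0)
  -> stationarity OK
Primal feasibility (all g_i <= 0): OK
Dual feasibility (all lambda_i >= 0): FAILS
Complementary slackness (lambda_i * g_i(x) = 0 for all i): OK

Verdict: the first failing condition is dual_feasibility -> dual.

dual


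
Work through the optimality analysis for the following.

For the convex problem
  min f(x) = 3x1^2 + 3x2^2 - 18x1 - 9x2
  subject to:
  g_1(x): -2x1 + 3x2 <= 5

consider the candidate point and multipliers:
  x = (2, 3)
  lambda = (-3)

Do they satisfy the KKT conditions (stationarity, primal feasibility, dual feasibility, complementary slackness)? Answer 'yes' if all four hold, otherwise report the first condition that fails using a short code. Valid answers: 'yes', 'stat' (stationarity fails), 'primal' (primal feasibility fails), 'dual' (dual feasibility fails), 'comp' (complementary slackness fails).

Gradient of f: grad f(x) = Q x + c = (-6, 9)
Constraint values g_i(x) = a_i^T x - b_i:
  g_1((2, 3)) = 0
Stationarity residual: grad f(x) + sum_i lambda_i a_i = (0, 0)
  -> stationarity OK
Primal feasibility (all g_i <= 0): OK
Dual feasibility (all lambda_i >= 0): FAILS
Complementary slackness (lambda_i * g_i(x) = 0 for all i): OK

Verdict: the first failing condition is dual_feasibility -> dual.

dual


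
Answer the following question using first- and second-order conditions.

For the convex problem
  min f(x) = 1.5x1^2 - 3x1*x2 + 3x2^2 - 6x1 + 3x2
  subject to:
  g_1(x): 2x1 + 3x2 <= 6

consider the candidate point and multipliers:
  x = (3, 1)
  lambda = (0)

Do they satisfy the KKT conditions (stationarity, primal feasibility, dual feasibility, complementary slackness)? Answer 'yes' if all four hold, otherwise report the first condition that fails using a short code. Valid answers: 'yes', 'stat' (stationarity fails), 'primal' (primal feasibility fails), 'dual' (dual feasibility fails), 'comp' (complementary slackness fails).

Gradient of f: grad f(x) = Q x + c = (0, 0)
Constraint values g_i(x) = a_i^T x - b_i:
  g_1((3, 1)) = 3
Stationarity residual: grad f(x) + sum_i lambda_i a_i = (0, 0)
  -> stationarity OK
Primal feasibility (all g_i <= 0): FAILS
Dual feasibility (all lambda_i >= 0): OK
Complementary slackness (lambda_i * g_i(x) = 0 for all i): OK

Verdict: the first failing condition is primal_feasibility -> primal.

primal


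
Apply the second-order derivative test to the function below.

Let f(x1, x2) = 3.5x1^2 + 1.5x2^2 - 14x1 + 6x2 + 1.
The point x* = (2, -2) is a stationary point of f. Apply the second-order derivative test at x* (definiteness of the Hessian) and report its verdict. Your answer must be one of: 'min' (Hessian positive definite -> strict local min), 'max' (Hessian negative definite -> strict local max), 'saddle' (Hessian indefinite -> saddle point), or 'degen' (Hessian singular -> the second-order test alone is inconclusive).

Compute the Hessian H = grad^2 f:
  H = [[7, 0], [0, 3]]
Verify stationarity: grad f(x*) = H x* + g = (0, 0).
Eigenvalues of H: 3, 7.
Both eigenvalues > 0, so H is positive definite -> x* is a strict local min.

min


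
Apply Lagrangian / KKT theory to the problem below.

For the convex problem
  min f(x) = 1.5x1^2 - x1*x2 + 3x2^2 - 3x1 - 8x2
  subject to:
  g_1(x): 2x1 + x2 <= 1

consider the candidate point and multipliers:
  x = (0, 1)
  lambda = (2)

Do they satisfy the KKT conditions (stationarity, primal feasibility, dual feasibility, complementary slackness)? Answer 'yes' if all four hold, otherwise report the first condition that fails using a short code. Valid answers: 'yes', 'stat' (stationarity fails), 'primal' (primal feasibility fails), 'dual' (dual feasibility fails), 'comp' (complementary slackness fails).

Gradient of f: grad f(x) = Q x + c = (-4, -2)
Constraint values g_i(x) = a_i^T x - b_i:
  g_1((0, 1)) = 0
Stationarity residual: grad f(x) + sum_i lambda_i a_i = (0, 0)
  -> stationarity OK
Primal feasibility (all g_i <= 0): OK
Dual feasibility (all lambda_i >= 0): OK
Complementary slackness (lambda_i * g_i(x) = 0 for all i): OK

Verdict: yes, KKT holds.

yes


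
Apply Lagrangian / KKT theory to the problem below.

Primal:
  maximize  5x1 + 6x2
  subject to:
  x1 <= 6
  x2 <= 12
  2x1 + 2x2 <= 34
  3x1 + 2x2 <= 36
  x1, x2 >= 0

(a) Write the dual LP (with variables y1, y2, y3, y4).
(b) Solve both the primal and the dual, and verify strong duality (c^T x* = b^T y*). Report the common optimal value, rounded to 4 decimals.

The standard primal-dual pair for 'max c^T x s.t. A x <= b, x >= 0' is:
  Dual:  min b^T y  s.t.  A^T y >= c,  y >= 0.

So the dual LP is:
  minimize  6y1 + 12y2 + 34y3 + 36y4
  subject to:
    y1 + 2y3 + 3y4 >= 5
    y2 + 2y3 + 2y4 >= 6
    y1, y2, y3, y4 >= 0

Solving the primal: x* = (4, 12).
  primal value c^T x* = 92.
Solving the dual: y* = (0, 2.6667, 0, 1.6667).
  dual value b^T y* = 92.
Strong duality: c^T x* = b^T y*. Confirmed.

92


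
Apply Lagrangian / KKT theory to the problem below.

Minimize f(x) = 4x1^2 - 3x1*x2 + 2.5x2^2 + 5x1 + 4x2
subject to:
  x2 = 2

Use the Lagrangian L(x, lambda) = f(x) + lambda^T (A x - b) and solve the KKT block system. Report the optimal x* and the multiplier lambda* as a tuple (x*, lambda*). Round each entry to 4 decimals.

Form the Lagrangian:
  L(x, lambda) = (1/2) x^T Q x + c^T x + lambda^T (A x - b)
Stationarity (grad_x L = 0): Q x + c + A^T lambda = 0.
Primal feasibility: A x = b.

This gives the KKT block system:
  [ Q   A^T ] [ x     ]   [-c ]
  [ A    0  ] [ lambda ] = [ b ]

Solving the linear system:
  x*      = (0.125, 2)
  lambda* = (-13.625)
  f(x*)   = 17.9375

x* = (0.125, 2), lambda* = (-13.625)


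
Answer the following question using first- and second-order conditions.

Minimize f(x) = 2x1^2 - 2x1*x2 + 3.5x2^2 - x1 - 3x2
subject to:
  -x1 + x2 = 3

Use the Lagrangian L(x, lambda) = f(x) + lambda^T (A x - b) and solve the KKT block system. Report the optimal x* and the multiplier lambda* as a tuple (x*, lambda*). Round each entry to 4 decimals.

Form the Lagrangian:
  L(x, lambda) = (1/2) x^T Q x + c^T x + lambda^T (A x - b)
Stationarity (grad_x L = 0): Q x + c + A^T lambda = 0.
Primal feasibility: A x = b.

This gives the KKT block system:
  [ Q   A^T ] [ x     ]   [-c ]
  [ A    0  ] [ lambda ] = [ b ]

Solving the linear system:
  x*      = (-1.5714, 1.4286)
  lambda* = (-10.1429)
  f(x*)   = 13.8571

x* = (-1.5714, 1.4286), lambda* = (-10.1429)


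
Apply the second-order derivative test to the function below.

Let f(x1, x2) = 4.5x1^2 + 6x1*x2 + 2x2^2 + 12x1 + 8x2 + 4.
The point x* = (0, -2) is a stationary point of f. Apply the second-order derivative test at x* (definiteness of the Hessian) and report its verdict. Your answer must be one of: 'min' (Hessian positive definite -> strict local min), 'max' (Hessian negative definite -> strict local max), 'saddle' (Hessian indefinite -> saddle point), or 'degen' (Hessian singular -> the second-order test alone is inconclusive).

Compute the Hessian H = grad^2 f:
  H = [[9, 6], [6, 4]]
Verify stationarity: grad f(x*) = H x* + g = (0, 0).
Eigenvalues of H: 0, 13.
H has a zero eigenvalue (singular; positive semidefinite but not definite), so H is neither positive definite, negative definite, nor indefinite. The second-order test alone is inconclusive -> degen.
(Indeed, f is constant along the null direction of H through x*, so x* is not a strict local extremum.)

degen


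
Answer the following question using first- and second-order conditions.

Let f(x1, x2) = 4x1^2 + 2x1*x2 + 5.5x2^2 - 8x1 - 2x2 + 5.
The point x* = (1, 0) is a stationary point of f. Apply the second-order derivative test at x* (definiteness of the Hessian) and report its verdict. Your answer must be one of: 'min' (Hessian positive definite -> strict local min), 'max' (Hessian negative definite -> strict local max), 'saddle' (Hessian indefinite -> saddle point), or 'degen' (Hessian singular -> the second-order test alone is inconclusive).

Compute the Hessian H = grad^2 f:
  H = [[8, 2], [2, 11]]
Verify stationarity: grad f(x*) = H x* + g = (0, 0).
Eigenvalues of H: 7, 12.
Both eigenvalues > 0, so H is positive definite -> x* is a strict local min.

min


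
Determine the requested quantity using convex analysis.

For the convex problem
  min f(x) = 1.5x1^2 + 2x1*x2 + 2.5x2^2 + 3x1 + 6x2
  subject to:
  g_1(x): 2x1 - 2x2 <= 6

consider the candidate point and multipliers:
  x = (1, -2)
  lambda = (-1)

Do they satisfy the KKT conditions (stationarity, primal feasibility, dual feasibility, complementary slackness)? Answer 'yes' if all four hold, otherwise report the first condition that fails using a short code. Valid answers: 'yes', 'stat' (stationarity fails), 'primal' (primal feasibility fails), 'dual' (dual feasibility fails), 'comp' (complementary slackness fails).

Gradient of f: grad f(x) = Q x + c = (2, -2)
Constraint values g_i(x) = a_i^T x - b_i:
  g_1((1, -2)) = 0
Stationarity residual: grad f(x) + sum_i lambda_i a_i = (0, 0)
  -> stationarity OK
Primal feasibility (all g_i <= 0): OK
Dual feasibility (all lambda_i >= 0): FAILS
Complementary slackness (lambda_i * g_i(x) = 0 for all i): OK

Verdict: the first failing condition is dual_feasibility -> dual.

dual


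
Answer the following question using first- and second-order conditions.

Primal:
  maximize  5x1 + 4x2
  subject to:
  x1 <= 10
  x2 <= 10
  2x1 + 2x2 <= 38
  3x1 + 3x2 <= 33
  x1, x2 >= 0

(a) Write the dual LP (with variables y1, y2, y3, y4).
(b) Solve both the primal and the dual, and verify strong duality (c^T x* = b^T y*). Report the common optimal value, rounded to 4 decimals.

The standard primal-dual pair for 'max c^T x s.t. A x <= b, x >= 0' is:
  Dual:  min b^T y  s.t.  A^T y >= c,  y >= 0.

So the dual LP is:
  minimize  10y1 + 10y2 + 38y3 + 33y4
  subject to:
    y1 + 2y3 + 3y4 >= 5
    y2 + 2y3 + 3y4 >= 4
    y1, y2, y3, y4 >= 0

Solving the primal: x* = (10, 1).
  primal value c^T x* = 54.
Solving the dual: y* = (1, 0, 0, 1.3333).
  dual value b^T y* = 54.
Strong duality: c^T x* = b^T y*. Confirmed.

54


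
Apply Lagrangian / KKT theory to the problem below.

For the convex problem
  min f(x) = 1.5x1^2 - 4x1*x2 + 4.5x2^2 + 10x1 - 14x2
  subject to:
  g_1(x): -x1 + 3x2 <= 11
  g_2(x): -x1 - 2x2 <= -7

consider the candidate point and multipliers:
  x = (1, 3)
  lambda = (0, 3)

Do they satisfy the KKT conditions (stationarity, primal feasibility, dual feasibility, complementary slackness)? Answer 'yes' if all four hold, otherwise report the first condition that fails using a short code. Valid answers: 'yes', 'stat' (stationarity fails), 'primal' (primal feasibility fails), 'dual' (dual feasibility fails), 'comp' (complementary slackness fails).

Gradient of f: grad f(x) = Q x + c = (1, 9)
Constraint values g_i(x) = a_i^T x - b_i:
  g_1((1, 3)) = -3
  g_2((1, 3)) = 0
Stationarity residual: grad f(x) + sum_i lambda_i a_i = (-2, 3)
  -> stationarity FAILS
Primal feasibility (all g_i <= 0): OK
Dual feasibility (all lambda_i >= 0): OK
Complementary slackness (lambda_i * g_i(x) = 0 for all i): OK

Verdict: the first failing condition is stationarity -> stat.

stat


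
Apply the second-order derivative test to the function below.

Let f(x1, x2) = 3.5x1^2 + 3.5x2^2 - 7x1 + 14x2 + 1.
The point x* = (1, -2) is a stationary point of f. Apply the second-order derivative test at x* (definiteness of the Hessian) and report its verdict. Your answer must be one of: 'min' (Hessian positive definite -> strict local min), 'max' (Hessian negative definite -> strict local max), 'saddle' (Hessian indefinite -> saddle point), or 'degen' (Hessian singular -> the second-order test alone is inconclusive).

Compute the Hessian H = grad^2 f:
  H = [[7, 0], [0, 7]]
Verify stationarity: grad f(x*) = H x* + g = (0, 0).
Eigenvalues of H: 7, 7.
Both eigenvalues > 0, so H is positive definite -> x* is a strict local min.

min


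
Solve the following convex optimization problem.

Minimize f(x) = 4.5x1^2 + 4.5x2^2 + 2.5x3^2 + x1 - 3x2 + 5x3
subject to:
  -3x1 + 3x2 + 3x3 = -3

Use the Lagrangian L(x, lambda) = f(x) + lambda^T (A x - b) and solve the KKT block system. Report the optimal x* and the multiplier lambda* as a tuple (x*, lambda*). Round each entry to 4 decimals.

Form the Lagrangian:
  L(x, lambda) = (1/2) x^T Q x + c^T x + lambda^T (A x - b)
Stationarity (grad_x L = 0): Q x + c + A^T lambda = 0.
Primal feasibility: A x = b.

This gives the KKT block system:
  [ Q   A^T ] [ x     ]   [-c ]
  [ A    0  ] [ lambda ] = [ b ]

Solving the linear system:
  x*      = (0.0058, 0.2164, -1.2105)
  lambda* = (0.3509)
  f(x*)   = -2.8216

x* = (0.0058, 0.2164, -1.2105), lambda* = (0.3509)


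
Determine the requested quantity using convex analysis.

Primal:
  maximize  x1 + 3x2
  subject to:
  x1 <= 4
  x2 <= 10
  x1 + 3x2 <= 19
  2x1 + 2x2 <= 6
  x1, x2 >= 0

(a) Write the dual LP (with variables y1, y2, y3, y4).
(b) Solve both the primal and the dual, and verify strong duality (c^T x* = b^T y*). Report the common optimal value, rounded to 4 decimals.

The standard primal-dual pair for 'max c^T x s.t. A x <= b, x >= 0' is:
  Dual:  min b^T y  s.t.  A^T y >= c,  y >= 0.

So the dual LP is:
  minimize  4y1 + 10y2 + 19y3 + 6y4
  subject to:
    y1 + y3 + 2y4 >= 1
    y2 + 3y3 + 2y4 >= 3
    y1, y2, y3, y4 >= 0

Solving the primal: x* = (0, 3).
  primal value c^T x* = 9.
Solving the dual: y* = (0, 0, 0, 1.5).
  dual value b^T y* = 9.
Strong duality: c^T x* = b^T y*. Confirmed.

9


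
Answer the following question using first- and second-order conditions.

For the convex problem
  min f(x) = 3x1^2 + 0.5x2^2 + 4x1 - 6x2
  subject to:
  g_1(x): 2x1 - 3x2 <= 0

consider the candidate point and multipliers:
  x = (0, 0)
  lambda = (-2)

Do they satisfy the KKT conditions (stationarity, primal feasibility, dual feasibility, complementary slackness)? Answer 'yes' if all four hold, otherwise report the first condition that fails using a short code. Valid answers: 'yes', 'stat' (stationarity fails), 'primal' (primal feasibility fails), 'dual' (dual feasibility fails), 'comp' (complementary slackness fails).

Gradient of f: grad f(x) = Q x + c = (4, -6)
Constraint values g_i(x) = a_i^T x - b_i:
  g_1((0, 0)) = 0
Stationarity residual: grad f(x) + sum_i lambda_i a_i = (0, 0)
  -> stationarity OK
Primal feasibility (all g_i <= 0): OK
Dual feasibility (all lambda_i >= 0): FAILS
Complementary slackness (lambda_i * g_i(x) = 0 for all i): OK

Verdict: the first failing condition is dual_feasibility -> dual.

dual


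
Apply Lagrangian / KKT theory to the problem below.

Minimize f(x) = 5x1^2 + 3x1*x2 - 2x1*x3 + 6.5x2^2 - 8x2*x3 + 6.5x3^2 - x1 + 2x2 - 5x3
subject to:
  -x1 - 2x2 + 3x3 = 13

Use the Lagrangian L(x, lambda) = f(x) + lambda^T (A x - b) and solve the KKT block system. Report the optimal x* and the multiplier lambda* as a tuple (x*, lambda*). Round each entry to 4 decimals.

Form the Lagrangian:
  L(x, lambda) = (1/2) x^T Q x + c^T x + lambda^T (A x - b)
Stationarity (grad_x L = 0): Q x + c + A^T lambda = 0.
Primal feasibility: A x = b.

This gives the KKT block system:
  [ Q   A^T ] [ x     ]   [-c ]
  [ A    0  ] [ lambda ] = [ b ]

Solving the linear system:
  x*      = (-0.7323, -0.0212, 4.0751)
  lambda* = (-16.5368)
  f(x*)   = 97.6466

x* = (-0.7323, -0.0212, 4.0751), lambda* = (-16.5368)


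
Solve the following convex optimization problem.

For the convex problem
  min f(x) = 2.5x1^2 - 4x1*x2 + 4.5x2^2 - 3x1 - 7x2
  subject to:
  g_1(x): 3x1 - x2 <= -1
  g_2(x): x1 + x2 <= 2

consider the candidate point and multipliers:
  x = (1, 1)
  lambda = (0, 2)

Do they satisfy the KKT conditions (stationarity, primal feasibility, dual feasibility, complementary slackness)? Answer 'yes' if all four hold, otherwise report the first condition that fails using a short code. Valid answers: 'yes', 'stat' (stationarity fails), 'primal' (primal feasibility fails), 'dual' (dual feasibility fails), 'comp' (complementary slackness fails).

Gradient of f: grad f(x) = Q x + c = (-2, -2)
Constraint values g_i(x) = a_i^T x - b_i:
  g_1((1, 1)) = 3
  g_2((1, 1)) = 0
Stationarity residual: grad f(x) + sum_i lambda_i a_i = (0, 0)
  -> stationarity OK
Primal feasibility (all g_i <= 0): FAILS
Dual feasibility (all lambda_i >= 0): OK
Complementary slackness (lambda_i * g_i(x) = 0 for all i): OK

Verdict: the first failing condition is primal_feasibility -> primal.

primal


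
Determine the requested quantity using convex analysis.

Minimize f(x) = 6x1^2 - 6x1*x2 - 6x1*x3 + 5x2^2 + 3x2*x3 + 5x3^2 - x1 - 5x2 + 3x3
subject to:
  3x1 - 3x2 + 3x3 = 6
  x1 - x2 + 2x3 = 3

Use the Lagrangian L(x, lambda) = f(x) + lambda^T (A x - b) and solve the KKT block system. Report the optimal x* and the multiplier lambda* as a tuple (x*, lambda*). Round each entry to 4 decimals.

Form the Lagrangian:
  L(x, lambda) = (1/2) x^T Q x + c^T x + lambda^T (A x - b)
Stationarity (grad_x L = 0): Q x + c + A^T lambda = 0.
Primal feasibility: A x = b.

This gives the KKT block system:
  [ Q   A^T ] [ x     ]   [-c ]
  [ A    0  ] [ lambda ] = [ b ]

Solving the linear system:
  x*      = (1.3, 0.3, 1)
  lambda* = (-2.5, 0.7)
  f(x*)   = 6.55

x* = (1.3, 0.3, 1), lambda* = (-2.5, 0.7)


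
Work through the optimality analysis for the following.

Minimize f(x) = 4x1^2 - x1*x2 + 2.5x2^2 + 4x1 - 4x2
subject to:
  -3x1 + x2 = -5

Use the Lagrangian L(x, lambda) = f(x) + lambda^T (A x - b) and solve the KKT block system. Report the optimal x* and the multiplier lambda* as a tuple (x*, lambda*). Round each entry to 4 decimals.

Form the Lagrangian:
  L(x, lambda) = (1/2) x^T Q x + c^T x + lambda^T (A x - b)
Stationarity (grad_x L = 0): Q x + c + A^T lambda = 0.
Primal feasibility: A x = b.

This gives the KKT block system:
  [ Q   A^T ] [ x     ]   [-c ]
  [ A    0  ] [ lambda ] = [ b ]

Solving the linear system:
  x*      = (1.6596, -0.0213)
  lambda* = (5.766)
  f(x*)   = 17.7766

x* = (1.6596, -0.0213), lambda* = (5.766)


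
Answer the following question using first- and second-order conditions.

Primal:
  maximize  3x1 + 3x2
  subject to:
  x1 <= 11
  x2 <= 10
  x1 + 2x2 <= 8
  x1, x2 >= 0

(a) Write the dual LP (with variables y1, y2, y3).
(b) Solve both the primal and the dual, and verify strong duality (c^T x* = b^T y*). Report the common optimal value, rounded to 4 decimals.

The standard primal-dual pair for 'max c^T x s.t. A x <= b, x >= 0' is:
  Dual:  min b^T y  s.t.  A^T y >= c,  y >= 0.

So the dual LP is:
  minimize  11y1 + 10y2 + 8y3
  subject to:
    y1 + y3 >= 3
    y2 + 2y3 >= 3
    y1, y2, y3 >= 0

Solving the primal: x* = (8, 0).
  primal value c^T x* = 24.
Solving the dual: y* = (0, 0, 3).
  dual value b^T y* = 24.
Strong duality: c^T x* = b^T y*. Confirmed.

24


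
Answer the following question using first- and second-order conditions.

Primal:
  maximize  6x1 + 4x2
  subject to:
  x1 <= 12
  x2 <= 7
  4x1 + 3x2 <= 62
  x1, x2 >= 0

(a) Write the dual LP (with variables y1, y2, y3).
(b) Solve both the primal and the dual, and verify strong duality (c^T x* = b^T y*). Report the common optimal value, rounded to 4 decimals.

The standard primal-dual pair for 'max c^T x s.t. A x <= b, x >= 0' is:
  Dual:  min b^T y  s.t.  A^T y >= c,  y >= 0.

So the dual LP is:
  minimize  12y1 + 7y2 + 62y3
  subject to:
    y1 + 4y3 >= 6
    y2 + 3y3 >= 4
    y1, y2, y3 >= 0

Solving the primal: x* = (12, 4.6667).
  primal value c^T x* = 90.6667.
Solving the dual: y* = (0.6667, 0, 1.3333).
  dual value b^T y* = 90.6667.
Strong duality: c^T x* = b^T y*. Confirmed.

90.6667


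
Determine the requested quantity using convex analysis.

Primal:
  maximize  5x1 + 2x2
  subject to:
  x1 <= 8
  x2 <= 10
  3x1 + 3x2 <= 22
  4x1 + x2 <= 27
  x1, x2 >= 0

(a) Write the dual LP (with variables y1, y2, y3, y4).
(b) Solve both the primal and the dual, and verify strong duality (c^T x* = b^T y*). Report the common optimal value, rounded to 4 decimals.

The standard primal-dual pair for 'max c^T x s.t. A x <= b, x >= 0' is:
  Dual:  min b^T y  s.t.  A^T y >= c,  y >= 0.

So the dual LP is:
  minimize  8y1 + 10y2 + 22y3 + 27y4
  subject to:
    y1 + 3y3 + 4y4 >= 5
    y2 + 3y3 + y4 >= 2
    y1, y2, y3, y4 >= 0

Solving the primal: x* = (6.5556, 0.7778).
  primal value c^T x* = 34.3333.
Solving the dual: y* = (0, 0, 0.3333, 1).
  dual value b^T y* = 34.3333.
Strong duality: c^T x* = b^T y*. Confirmed.

34.3333


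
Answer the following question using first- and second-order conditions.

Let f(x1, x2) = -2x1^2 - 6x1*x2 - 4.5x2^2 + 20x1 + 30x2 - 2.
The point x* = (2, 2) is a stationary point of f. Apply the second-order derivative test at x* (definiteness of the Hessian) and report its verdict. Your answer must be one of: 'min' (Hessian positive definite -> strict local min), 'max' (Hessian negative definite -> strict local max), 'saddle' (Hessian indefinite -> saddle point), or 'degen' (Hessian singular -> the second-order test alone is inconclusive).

Compute the Hessian H = grad^2 f:
  H = [[-4, -6], [-6, -9]]
Verify stationarity: grad f(x*) = H x* + g = (0, 0).
Eigenvalues of H: -13, 0.
H has a zero eigenvalue (singular; negative semidefinite but not definite), so H is neither positive definite, negative definite, nor indefinite. The second-order test alone is inconclusive -> degen.
(Indeed, f is constant along the null direction of H through x*, so x* is not a strict local extremum.)

degen


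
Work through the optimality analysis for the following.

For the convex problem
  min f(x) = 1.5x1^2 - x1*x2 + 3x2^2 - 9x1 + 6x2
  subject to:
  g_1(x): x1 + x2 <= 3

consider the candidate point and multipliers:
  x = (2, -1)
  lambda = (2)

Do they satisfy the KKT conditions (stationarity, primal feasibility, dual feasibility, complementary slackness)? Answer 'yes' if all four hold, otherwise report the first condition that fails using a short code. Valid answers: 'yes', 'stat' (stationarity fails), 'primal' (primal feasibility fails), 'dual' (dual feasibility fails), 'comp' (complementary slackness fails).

Gradient of f: grad f(x) = Q x + c = (-2, -2)
Constraint values g_i(x) = a_i^T x - b_i:
  g_1((2, -1)) = -2
Stationarity residual: grad f(x) + sum_i lambda_i a_i = (0, 0)
  -> stationarity OK
Primal feasibility (all g_i <= 0): OK
Dual feasibility (all lambda_i >= 0): OK
Complementary slackness (lambda_i * g_i(x) = 0 for all i): FAILS

Verdict: the first failing condition is complementary_slackness -> comp.

comp


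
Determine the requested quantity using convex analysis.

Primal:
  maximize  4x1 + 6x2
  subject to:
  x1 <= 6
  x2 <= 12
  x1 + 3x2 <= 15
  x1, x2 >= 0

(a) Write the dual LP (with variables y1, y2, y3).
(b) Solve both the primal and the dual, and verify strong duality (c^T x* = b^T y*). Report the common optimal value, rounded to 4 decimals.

The standard primal-dual pair for 'max c^T x s.t. A x <= b, x >= 0' is:
  Dual:  min b^T y  s.t.  A^T y >= c,  y >= 0.

So the dual LP is:
  minimize  6y1 + 12y2 + 15y3
  subject to:
    y1 + y3 >= 4
    y2 + 3y3 >= 6
    y1, y2, y3 >= 0

Solving the primal: x* = (6, 3).
  primal value c^T x* = 42.
Solving the dual: y* = (2, 0, 2).
  dual value b^T y* = 42.
Strong duality: c^T x* = b^T y*. Confirmed.

42


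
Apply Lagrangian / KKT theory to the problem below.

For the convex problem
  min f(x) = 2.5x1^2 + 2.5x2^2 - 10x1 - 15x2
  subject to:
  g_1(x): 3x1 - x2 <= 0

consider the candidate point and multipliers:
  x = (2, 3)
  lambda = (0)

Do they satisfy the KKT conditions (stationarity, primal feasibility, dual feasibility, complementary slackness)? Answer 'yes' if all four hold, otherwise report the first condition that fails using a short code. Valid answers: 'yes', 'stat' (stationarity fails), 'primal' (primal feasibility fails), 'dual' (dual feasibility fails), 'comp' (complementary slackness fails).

Gradient of f: grad f(x) = Q x + c = (0, 0)
Constraint values g_i(x) = a_i^T x - b_i:
  g_1((2, 3)) = 3
Stationarity residual: grad f(x) + sum_i lambda_i a_i = (0, 0)
  -> stationarity OK
Primal feasibility (all g_i <= 0): FAILS
Dual feasibility (all lambda_i >= 0): OK
Complementary slackness (lambda_i * g_i(x) = 0 for all i): OK

Verdict: the first failing condition is primal_feasibility -> primal.

primal


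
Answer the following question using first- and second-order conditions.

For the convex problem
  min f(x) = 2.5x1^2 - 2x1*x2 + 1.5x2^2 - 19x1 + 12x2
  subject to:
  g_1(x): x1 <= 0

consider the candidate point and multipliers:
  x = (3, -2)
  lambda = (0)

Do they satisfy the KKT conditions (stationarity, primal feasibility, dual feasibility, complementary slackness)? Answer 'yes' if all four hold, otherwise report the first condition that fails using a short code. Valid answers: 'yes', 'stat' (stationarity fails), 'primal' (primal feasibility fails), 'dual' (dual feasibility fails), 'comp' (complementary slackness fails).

Gradient of f: grad f(x) = Q x + c = (0, 0)
Constraint values g_i(x) = a_i^T x - b_i:
  g_1((3, -2)) = 3
Stationarity residual: grad f(x) + sum_i lambda_i a_i = (0, 0)
  -> stationarity OK
Primal feasibility (all g_i <= 0): FAILS
Dual feasibility (all lambda_i >= 0): OK
Complementary slackness (lambda_i * g_i(x) = 0 for all i): OK

Verdict: the first failing condition is primal_feasibility -> primal.

primal


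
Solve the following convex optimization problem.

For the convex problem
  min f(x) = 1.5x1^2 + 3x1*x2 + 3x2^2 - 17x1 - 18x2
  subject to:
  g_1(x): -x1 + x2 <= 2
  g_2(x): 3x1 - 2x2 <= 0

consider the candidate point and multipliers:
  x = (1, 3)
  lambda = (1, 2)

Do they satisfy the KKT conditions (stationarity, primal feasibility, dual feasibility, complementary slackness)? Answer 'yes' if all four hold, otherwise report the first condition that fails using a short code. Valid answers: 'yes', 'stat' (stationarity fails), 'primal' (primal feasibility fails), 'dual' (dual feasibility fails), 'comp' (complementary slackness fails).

Gradient of f: grad f(x) = Q x + c = (-5, 3)
Constraint values g_i(x) = a_i^T x - b_i:
  g_1((1, 3)) = 0
  g_2((1, 3)) = -3
Stationarity residual: grad f(x) + sum_i lambda_i a_i = (0, 0)
  -> stationarity OK
Primal feasibility (all g_i <= 0): OK
Dual feasibility (all lambda_i >= 0): OK
Complementary slackness (lambda_i * g_i(x) = 0 for all i): FAILS

Verdict: the first failing condition is complementary_slackness -> comp.

comp


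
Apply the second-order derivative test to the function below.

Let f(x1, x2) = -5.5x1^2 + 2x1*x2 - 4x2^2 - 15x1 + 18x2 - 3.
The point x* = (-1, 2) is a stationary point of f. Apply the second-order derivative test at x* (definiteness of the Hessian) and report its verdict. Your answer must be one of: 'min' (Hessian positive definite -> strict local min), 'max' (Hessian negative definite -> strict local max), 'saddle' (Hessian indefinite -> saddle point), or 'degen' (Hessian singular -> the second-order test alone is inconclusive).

Compute the Hessian H = grad^2 f:
  H = [[-11, 2], [2, -8]]
Verify stationarity: grad f(x*) = H x* + g = (0, 0).
Eigenvalues of H: -12, -7.
Both eigenvalues < 0, so H is negative definite -> x* is a strict local max.

max


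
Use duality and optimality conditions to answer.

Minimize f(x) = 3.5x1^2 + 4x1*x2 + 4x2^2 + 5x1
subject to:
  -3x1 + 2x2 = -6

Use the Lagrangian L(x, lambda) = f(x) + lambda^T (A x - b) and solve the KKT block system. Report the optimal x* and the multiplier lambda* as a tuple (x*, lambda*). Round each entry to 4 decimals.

Form the Lagrangian:
  L(x, lambda) = (1/2) x^T Q x + c^T x + lambda^T (A x - b)
Stationarity (grad_x L = 0): Q x + c + A^T lambda = 0.
Primal feasibility: A x = b.

This gives the KKT block system:
  [ Q   A^T ] [ x     ]   [-c ]
  [ A    0  ] [ lambda ] = [ b ]

Solving the linear system:
  x*      = (1.1622, -1.2568)
  lambda* = (2.7027)
  f(x*)   = 11.0135

x* = (1.1622, -1.2568), lambda* = (2.7027)


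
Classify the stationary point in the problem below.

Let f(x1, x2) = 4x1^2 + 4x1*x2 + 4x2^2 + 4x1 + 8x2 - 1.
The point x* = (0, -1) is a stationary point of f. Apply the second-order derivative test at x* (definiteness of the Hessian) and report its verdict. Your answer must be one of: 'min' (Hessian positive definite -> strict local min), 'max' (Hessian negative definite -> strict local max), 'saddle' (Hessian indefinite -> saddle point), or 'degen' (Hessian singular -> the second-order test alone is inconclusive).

Compute the Hessian H = grad^2 f:
  H = [[8, 4], [4, 8]]
Verify stationarity: grad f(x*) = H x* + g = (0, 0).
Eigenvalues of H: 4, 12.
Both eigenvalues > 0, so H is positive definite -> x* is a strict local min.

min


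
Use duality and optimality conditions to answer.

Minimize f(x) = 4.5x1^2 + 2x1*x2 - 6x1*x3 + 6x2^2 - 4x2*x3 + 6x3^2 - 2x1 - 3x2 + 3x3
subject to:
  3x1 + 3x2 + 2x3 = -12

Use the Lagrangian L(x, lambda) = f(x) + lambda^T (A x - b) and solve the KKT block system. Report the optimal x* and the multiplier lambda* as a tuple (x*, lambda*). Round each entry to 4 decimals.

Form the Lagrangian:
  L(x, lambda) = (1/2) x^T Q x + c^T x + lambda^T (A x - b)
Stationarity (grad_x L = 0): Q x + c + A^T lambda = 0.
Primal feasibility: A x = b.

This gives the KKT block system:
  [ Q   A^T ] [ x     ]   [-c ]
  [ A    0  ] [ lambda ] = [ b ]

Solving the linear system:
  x*      = (-1.8759, -0.8227, -1.952)
  lambda* = (2.9389)
  f(x*)   = 17.8153

x* = (-1.8759, -0.8227, -1.952), lambda* = (2.9389)


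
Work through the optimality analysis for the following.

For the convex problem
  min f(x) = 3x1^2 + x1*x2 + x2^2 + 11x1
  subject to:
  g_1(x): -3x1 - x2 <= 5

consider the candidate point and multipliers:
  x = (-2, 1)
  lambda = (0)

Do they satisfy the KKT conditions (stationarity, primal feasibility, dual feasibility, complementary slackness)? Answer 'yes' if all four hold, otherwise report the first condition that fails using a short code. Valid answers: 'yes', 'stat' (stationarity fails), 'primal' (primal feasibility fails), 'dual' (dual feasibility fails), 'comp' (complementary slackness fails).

Gradient of f: grad f(x) = Q x + c = (0, 0)
Constraint values g_i(x) = a_i^T x - b_i:
  g_1((-2, 1)) = 0
Stationarity residual: grad f(x) + sum_i lambda_i a_i = (0, 0)
  -> stationarity OK
Primal feasibility (all g_i <= 0): OK
Dual feasibility (all lambda_i >= 0): OK
Complementary slackness (lambda_i * g_i(x) = 0 for all i): OK

Verdict: yes, KKT holds.

yes


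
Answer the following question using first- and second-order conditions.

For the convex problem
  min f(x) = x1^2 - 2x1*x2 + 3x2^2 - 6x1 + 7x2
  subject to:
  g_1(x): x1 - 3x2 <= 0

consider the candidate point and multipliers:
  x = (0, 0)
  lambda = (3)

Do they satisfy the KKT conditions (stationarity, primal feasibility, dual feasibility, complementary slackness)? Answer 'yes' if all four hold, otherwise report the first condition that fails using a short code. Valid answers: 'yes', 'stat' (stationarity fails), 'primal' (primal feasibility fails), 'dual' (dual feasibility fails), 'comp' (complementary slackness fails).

Gradient of f: grad f(x) = Q x + c = (-6, 7)
Constraint values g_i(x) = a_i^T x - b_i:
  g_1((0, 0)) = 0
Stationarity residual: grad f(x) + sum_i lambda_i a_i = (-3, -2)
  -> stationarity FAILS
Primal feasibility (all g_i <= 0): OK
Dual feasibility (all lambda_i >= 0): OK
Complementary slackness (lambda_i * g_i(x) = 0 for all i): OK

Verdict: the first failing condition is stationarity -> stat.

stat
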